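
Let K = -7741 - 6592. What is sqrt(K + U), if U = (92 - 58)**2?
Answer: I*sqrt(13177) ≈ 114.79*I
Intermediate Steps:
K = -14333
U = 1156 (U = 34**2 = 1156)
sqrt(K + U) = sqrt(-14333 + 1156) = sqrt(-13177) = I*sqrt(13177)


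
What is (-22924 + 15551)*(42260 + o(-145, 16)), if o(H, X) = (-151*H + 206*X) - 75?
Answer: -496763248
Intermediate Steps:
o(H, X) = -75 - 151*H + 206*X
(-22924 + 15551)*(42260 + o(-145, 16)) = (-22924 + 15551)*(42260 + (-75 - 151*(-145) + 206*16)) = -7373*(42260 + (-75 + 21895 + 3296)) = -7373*(42260 + 25116) = -7373*67376 = -496763248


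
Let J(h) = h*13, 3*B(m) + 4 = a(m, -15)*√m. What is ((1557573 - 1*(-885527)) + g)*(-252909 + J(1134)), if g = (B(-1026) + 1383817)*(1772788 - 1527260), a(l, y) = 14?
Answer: -80921510038398924 - 818673340464*I*√114 ≈ -8.0921e+16 - 8.741e+12*I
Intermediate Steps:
B(m) = -4/3 + 14*√m/3 (B(m) = -4/3 + (14*√m)/3 = -4/3 + 14*√m/3)
g = 1019296479016/3 + 3437392*I*√114 (g = ((-4/3 + 14*√(-1026)/3) + 1383817)*(1772788 - 1527260) = ((-4/3 + 14*(3*I*√114)/3) + 1383817)*245528 = ((-4/3 + 14*I*√114) + 1383817)*245528 = (4151447/3 + 14*I*√114)*245528 = 1019296479016/3 + 3437392*I*√114 ≈ 3.3977e+11 + 3.6701e+7*I)
J(h) = 13*h
((1557573 - 1*(-885527)) + g)*(-252909 + J(1134)) = ((1557573 - 1*(-885527)) + (1019296479016/3 + 3437392*I*√114))*(-252909 + 13*1134) = ((1557573 + 885527) + (1019296479016/3 + 3437392*I*√114))*(-252909 + 14742) = (2443100 + (1019296479016/3 + 3437392*I*√114))*(-238167) = (1019303808316/3 + 3437392*I*√114)*(-238167) = -80921510038398924 - 818673340464*I*√114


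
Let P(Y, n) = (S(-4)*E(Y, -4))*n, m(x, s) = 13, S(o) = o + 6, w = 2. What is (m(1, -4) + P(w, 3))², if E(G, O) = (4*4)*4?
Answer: 157609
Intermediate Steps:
S(o) = 6 + o
E(G, O) = 64 (E(G, O) = 16*4 = 64)
P(Y, n) = 128*n (P(Y, n) = ((6 - 4)*64)*n = (2*64)*n = 128*n)
(m(1, -4) + P(w, 3))² = (13 + 128*3)² = (13 + 384)² = 397² = 157609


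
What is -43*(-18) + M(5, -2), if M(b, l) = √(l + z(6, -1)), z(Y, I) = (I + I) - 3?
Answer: 774 + I*√7 ≈ 774.0 + 2.6458*I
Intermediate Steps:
z(Y, I) = -3 + 2*I (z(Y, I) = 2*I - 3 = -3 + 2*I)
M(b, l) = √(-5 + l) (M(b, l) = √(l + (-3 + 2*(-1))) = √(l + (-3 - 2)) = √(l - 5) = √(-5 + l))
-43*(-18) + M(5, -2) = -43*(-18) + √(-5 - 2) = 774 + √(-7) = 774 + I*√7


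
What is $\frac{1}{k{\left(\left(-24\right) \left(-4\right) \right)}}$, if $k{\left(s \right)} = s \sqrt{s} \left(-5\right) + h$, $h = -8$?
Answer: $\frac{1}{2764792} - \frac{30 \sqrt{6}}{345599} \approx -0.00021227$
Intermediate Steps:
$k{\left(s \right)} = -8 - 5 s^{\frac{3}{2}}$ ($k{\left(s \right)} = s \sqrt{s} \left(-5\right) - 8 = s^{\frac{3}{2}} \left(-5\right) - 8 = - 5 s^{\frac{3}{2}} - 8 = -8 - 5 s^{\frac{3}{2}}$)
$\frac{1}{k{\left(\left(-24\right) \left(-4\right) \right)}} = \frac{1}{-8 - 5 \left(\left(-24\right) \left(-4\right)\right)^{\frac{3}{2}}} = \frac{1}{-8 - 5 \cdot 96^{\frac{3}{2}}} = \frac{1}{-8 - 5 \cdot 384 \sqrt{6}} = \frac{1}{-8 - 1920 \sqrt{6}}$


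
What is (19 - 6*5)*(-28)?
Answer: 308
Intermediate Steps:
(19 - 6*5)*(-28) = (19 - 30)*(-28) = -11*(-28) = 308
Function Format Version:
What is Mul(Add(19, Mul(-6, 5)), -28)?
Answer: 308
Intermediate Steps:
Mul(Add(19, Mul(-6, 5)), -28) = Mul(Add(19, -30), -28) = Mul(-11, -28) = 308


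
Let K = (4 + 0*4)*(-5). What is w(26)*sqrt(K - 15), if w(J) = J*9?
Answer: 234*I*sqrt(35) ≈ 1384.4*I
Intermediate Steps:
w(J) = 9*J
K = -20 (K = (4 + 0)*(-5) = 4*(-5) = -20)
w(26)*sqrt(K - 15) = (9*26)*sqrt(-20 - 15) = 234*sqrt(-35) = 234*(I*sqrt(35)) = 234*I*sqrt(35)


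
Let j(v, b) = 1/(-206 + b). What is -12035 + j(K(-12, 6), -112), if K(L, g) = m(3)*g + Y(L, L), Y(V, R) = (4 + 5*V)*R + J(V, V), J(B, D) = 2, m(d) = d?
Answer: -3827131/318 ≈ -12035.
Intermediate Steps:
Y(V, R) = 2 + R*(4 + 5*V) (Y(V, R) = (4 + 5*V)*R + 2 = R*(4 + 5*V) + 2 = 2 + R*(4 + 5*V))
K(L, g) = 2 + 3*g + 4*L + 5*L² (K(L, g) = 3*g + (2 + 4*L + 5*L*L) = 3*g + (2 + 4*L + 5*L²) = 2 + 3*g + 4*L + 5*L²)
-12035 + j(K(-12, 6), -112) = -12035 + 1/(-206 - 112) = -12035 + 1/(-318) = -12035 - 1/318 = -3827131/318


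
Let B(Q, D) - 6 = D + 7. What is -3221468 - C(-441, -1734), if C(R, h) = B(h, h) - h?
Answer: -3221481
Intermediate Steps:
B(Q, D) = 13 + D (B(Q, D) = 6 + (D + 7) = 6 + (7 + D) = 13 + D)
C(R, h) = 13 (C(R, h) = (13 + h) - h = 13)
-3221468 - C(-441, -1734) = -3221468 - 1*13 = -3221468 - 13 = -3221481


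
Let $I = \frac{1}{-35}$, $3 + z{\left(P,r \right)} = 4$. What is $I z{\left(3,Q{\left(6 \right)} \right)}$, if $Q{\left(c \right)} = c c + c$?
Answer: $- \frac{1}{35} \approx -0.028571$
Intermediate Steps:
$Q{\left(c \right)} = c + c^{2}$ ($Q{\left(c \right)} = c^{2} + c = c + c^{2}$)
$z{\left(P,r \right)} = 1$ ($z{\left(P,r \right)} = -3 + 4 = 1$)
$I = - \frac{1}{35} \approx -0.028571$
$I z{\left(3,Q{\left(6 \right)} \right)} = \left(- \frac{1}{35}\right) 1 = - \frac{1}{35}$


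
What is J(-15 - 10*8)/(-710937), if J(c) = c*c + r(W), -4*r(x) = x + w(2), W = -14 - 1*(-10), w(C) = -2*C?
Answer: -1003/78993 ≈ -0.012697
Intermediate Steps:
W = -4 (W = -14 + 10 = -4)
r(x) = 1 - x/4 (r(x) = -(x - 2*2)/4 = -(x - 4)/4 = -(-4 + x)/4 = 1 - x/4)
J(c) = 2 + c**2 (J(c) = c*c + (1 - 1/4*(-4)) = c**2 + (1 + 1) = c**2 + 2 = 2 + c**2)
J(-15 - 10*8)/(-710937) = (2 + (-15 - 10*8)**2)/(-710937) = (2 + (-15 - 80)**2)*(-1/710937) = (2 + (-95)**2)*(-1/710937) = (2 + 9025)*(-1/710937) = 9027*(-1/710937) = -1003/78993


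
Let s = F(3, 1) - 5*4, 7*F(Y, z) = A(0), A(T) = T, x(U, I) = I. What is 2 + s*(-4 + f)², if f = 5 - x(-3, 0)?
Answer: -18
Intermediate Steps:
f = 5 (f = 5 - 1*0 = 5 + 0 = 5)
F(Y, z) = 0 (F(Y, z) = (⅐)*0 = 0)
s = -20 (s = 0 - 5*4 = 0 - 20 = -20)
2 + s*(-4 + f)² = 2 - 20*(-4 + 5)² = 2 - 20*1² = 2 - 20*1 = 2 - 20 = -18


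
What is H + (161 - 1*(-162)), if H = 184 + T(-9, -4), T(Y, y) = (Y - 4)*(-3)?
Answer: 546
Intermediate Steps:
T(Y, y) = 12 - 3*Y (T(Y, y) = (-4 + Y)*(-3) = 12 - 3*Y)
H = 223 (H = 184 + (12 - 3*(-9)) = 184 + (12 + 27) = 184 + 39 = 223)
H + (161 - 1*(-162)) = 223 + (161 - 1*(-162)) = 223 + (161 + 162) = 223 + 323 = 546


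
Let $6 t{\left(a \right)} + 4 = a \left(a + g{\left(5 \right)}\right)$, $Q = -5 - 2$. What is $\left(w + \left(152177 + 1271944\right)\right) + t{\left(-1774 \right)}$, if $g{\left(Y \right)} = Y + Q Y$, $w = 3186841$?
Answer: $5144344$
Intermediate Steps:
$Q = -7$ ($Q = -5 - 2 = -7$)
$g{\left(Y \right)} = - 6 Y$ ($g{\left(Y \right)} = Y - 7 Y = - 6 Y$)
$t{\left(a \right)} = - \frac{2}{3} + \frac{a \left(-30 + a\right)}{6}$ ($t{\left(a \right)} = - \frac{2}{3} + \frac{a \left(a - 30\right)}{6} = - \frac{2}{3} + \frac{a \left(-30 + a\right)}{6}$)
$\left(w + \left(152177 + 1271944\right)\right) + t{\left(-1774 \right)} = \left(3186841 + \left(152177 + 1271944\right)\right) - \left(- \frac{26608}{3} - \frac{1573538}{3}\right) = \left(3186841 + 1424121\right) + \left(- \frac{2}{3} + 8870 + \frac{1}{6} \cdot 3147076\right) = 4610962 + \left(- \frac{2}{3} + 8870 + \frac{1573538}{3}\right) = 4610962 + 533382 = 5144344$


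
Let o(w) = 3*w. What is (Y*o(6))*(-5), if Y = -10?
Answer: 900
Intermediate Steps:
(Y*o(6))*(-5) = -30*6*(-5) = -10*18*(-5) = -180*(-5) = 900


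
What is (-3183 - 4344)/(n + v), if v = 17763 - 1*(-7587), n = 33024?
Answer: -2509/19458 ≈ -0.12894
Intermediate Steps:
v = 25350 (v = 17763 + 7587 = 25350)
(-3183 - 4344)/(n + v) = (-3183 - 4344)/(33024 + 25350) = -7527/58374 = -7527*1/58374 = -2509/19458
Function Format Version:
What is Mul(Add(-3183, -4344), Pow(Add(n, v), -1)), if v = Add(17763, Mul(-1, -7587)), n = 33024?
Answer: Rational(-2509, 19458) ≈ -0.12894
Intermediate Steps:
v = 25350 (v = Add(17763, 7587) = 25350)
Mul(Add(-3183, -4344), Pow(Add(n, v), -1)) = Mul(Add(-3183, -4344), Pow(Add(33024, 25350), -1)) = Mul(-7527, Pow(58374, -1)) = Mul(-7527, Rational(1, 58374)) = Rational(-2509, 19458)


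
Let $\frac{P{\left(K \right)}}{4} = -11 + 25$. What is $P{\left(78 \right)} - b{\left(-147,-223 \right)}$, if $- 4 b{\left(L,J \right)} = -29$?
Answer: $\frac{195}{4} \approx 48.75$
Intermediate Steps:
$P{\left(K \right)} = 56$ ($P{\left(K \right)} = 4 \left(-11 + 25\right) = 4 \cdot 14 = 56$)
$b{\left(L,J \right)} = \frac{29}{4}$ ($b{\left(L,J \right)} = \left(- \frac{1}{4}\right) \left(-29\right) = \frac{29}{4}$)
$P{\left(78 \right)} - b{\left(-147,-223 \right)} = 56 - \frac{29}{4} = \frac{195}{4}$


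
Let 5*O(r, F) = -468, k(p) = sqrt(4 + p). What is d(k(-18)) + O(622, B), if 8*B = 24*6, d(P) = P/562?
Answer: -468/5 + I*sqrt(14)/562 ≈ -93.6 + 0.0066578*I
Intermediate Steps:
d(P) = P/562 (d(P) = P*(1/562) = P/562)
B = 18 (B = (24*6)/8 = (1/8)*144 = 18)
O(r, F) = -468/5 (O(r, F) = (1/5)*(-468) = -468/5)
d(k(-18)) + O(622, B) = sqrt(4 - 18)/562 - 468/5 = sqrt(-14)/562 - 468/5 = (I*sqrt(14))/562 - 468/5 = I*sqrt(14)/562 - 468/5 = -468/5 + I*sqrt(14)/562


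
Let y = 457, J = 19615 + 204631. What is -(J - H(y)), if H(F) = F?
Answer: -223789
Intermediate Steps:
J = 224246
-(J - H(y)) = -(224246 - 1*457) = -(224246 - 457) = -1*223789 = -223789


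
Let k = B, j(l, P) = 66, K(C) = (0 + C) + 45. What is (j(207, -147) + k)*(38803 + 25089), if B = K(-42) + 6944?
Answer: 448074596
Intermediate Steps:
K(C) = 45 + C (K(C) = C + 45 = 45 + C)
B = 6947 (B = (45 - 42) + 6944 = 3 + 6944 = 6947)
k = 6947
(j(207, -147) + k)*(38803 + 25089) = (66 + 6947)*(38803 + 25089) = 7013*63892 = 448074596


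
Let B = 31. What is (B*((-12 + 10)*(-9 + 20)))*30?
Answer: -20460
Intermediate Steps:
(B*((-12 + 10)*(-9 + 20)))*30 = (31*((-12 + 10)*(-9 + 20)))*30 = (31*(-2*11))*30 = (31*(-22))*30 = -682*30 = -20460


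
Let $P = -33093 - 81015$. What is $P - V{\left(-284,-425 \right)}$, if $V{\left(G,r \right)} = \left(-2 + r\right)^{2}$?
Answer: $-296437$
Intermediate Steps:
$P = -114108$ ($P = -33093 - 81015 = -114108$)
$P - V{\left(-284,-425 \right)} = -114108 - \left(-2 - 425\right)^{2} = -114108 - \left(-427\right)^{2} = -114108 - 182329 = -296437$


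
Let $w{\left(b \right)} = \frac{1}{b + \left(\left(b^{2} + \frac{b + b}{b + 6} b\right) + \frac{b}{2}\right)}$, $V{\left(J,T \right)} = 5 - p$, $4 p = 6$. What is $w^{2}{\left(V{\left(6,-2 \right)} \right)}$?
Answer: $\frac{1444}{582169} \approx 0.0024804$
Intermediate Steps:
$p = \frac{3}{2}$ ($p = \frac{1}{4} \cdot 6 = \frac{3}{2} \approx 1.5$)
$V{\left(J,T \right)} = \frac{7}{2}$ ($V{\left(J,T \right)} = 5 - \frac{3}{2} = \frac{7}{2}$)
$w{\left(b \right)} = \frac{1}{b^{2} + \frac{3 b}{2} + \frac{2 b^{2}}{6 + b}}$ ($w{\left(b \right)} = \frac{1}{b + \left(\left(b^{2} + \frac{2 b}{6 + b} b\right) + b \frac{1}{2}\right)} = \frac{1}{b + \left(\left(b^{2} + \frac{2 b}{6 + b} b\right) + \frac{b}{2}\right)} = \frac{1}{b + \left(\left(b^{2} + \frac{2 b^{2}}{6 + b}\right) + \frac{b}{2}\right)} = \frac{1}{b + \left(b^{2} + \frac{b}{2} + \frac{2 b^{2}}{6 + b}\right)} = \frac{1}{b^{2} + \frac{3 b}{2} + \frac{2 b^{2}}{6 + b}}$)
$w^{2}{\left(V{\left(6,-2 \right)} \right)} = \left(\frac{2 \left(6 + \frac{7}{2}\right)}{\frac{7}{2} \left(18 + 2 \left(\frac{7}{2}\right)^{2} + 19 \cdot \frac{7}{2}\right)}\right)^{2} = \left(2 \cdot \frac{2}{7} \frac{1}{18 + 2 \cdot \frac{49}{4} + \frac{133}{2}} \cdot \frac{19}{2}\right)^{2} = \left(2 \cdot \frac{2}{7} \frac{1}{18 + \frac{49}{2} + \frac{133}{2}} \cdot \frac{19}{2}\right)^{2} = \left(2 \cdot \frac{2}{7} \cdot \frac{1}{109} \cdot \frac{19}{2}\right)^{2} = \left(\frac{38}{763}\right)^{2} = \frac{1444}{582169}$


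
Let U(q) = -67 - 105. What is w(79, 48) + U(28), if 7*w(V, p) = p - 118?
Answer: -182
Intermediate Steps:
w(V, p) = -118/7 + p/7 (w(V, p) = (p - 118)/7 = (-118 + p)/7 = -118/7 + p/7)
U(q) = -172
w(79, 48) + U(28) = (-118/7 + (1/7)*48) - 172 = (-118/7 + 48/7) - 172 = -10 - 172 = -182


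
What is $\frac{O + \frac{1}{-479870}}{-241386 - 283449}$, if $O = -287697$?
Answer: $\frac{138057159391}{251852571450} \approx 0.54817$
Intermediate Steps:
$\frac{O + \frac{1}{-479870}}{-241386 - 283449} = \frac{-287697 + \frac{1}{-479870}}{-241386 - 283449} = \frac{-287697 - \frac{1}{479870}}{-524835} = \left(- \frac{138057159391}{479870}\right) \left(- \frac{1}{524835}\right) = \frac{138057159391}{251852571450}$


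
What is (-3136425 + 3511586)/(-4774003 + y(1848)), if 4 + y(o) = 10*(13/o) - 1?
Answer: -346648764/4411183327 ≈ -0.078584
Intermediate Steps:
y(o) = -5 + 130/o (y(o) = -4 + (10*(13/o) - 1) = -4 + (130/o - 1) = -4 + (-1 + 130/o) = -5 + 130/o)
(-3136425 + 3511586)/(-4774003 + y(1848)) = (-3136425 + 3511586)/(-4774003 + (-5 + 130/1848)) = 375161/(-4774003 + (-5 + 130*(1/1848))) = 375161/(-4774003 + (-5 + 65/924)) = 375161/(-4774003 - 4555/924) = 375161/(-4411183327/924) = 375161*(-924/4411183327) = -346648764/4411183327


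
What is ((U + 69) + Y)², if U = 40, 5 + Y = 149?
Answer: 64009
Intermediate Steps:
Y = 144 (Y = -5 + 149 = 144)
((U + 69) + Y)² = ((40 + 69) + 144)² = (109 + 144)² = 253² = 64009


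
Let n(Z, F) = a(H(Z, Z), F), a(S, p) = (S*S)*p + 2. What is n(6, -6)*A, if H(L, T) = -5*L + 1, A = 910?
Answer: -4590040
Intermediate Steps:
H(L, T) = 1 - 5*L
a(S, p) = 2 + p*S² (a(S, p) = S²*p + 2 = p*S² + 2 = 2 + p*S²)
n(Z, F) = 2 + F*(1 - 5*Z)²
n(6, -6)*A = (2 - 6*(-1 + 5*6)²)*910 = (2 - 6*(-1 + 30)²)*910 = (2 - 6*29²)*910 = (2 - 6*841)*910 = (2 - 5046)*910 = -5044*910 = -4590040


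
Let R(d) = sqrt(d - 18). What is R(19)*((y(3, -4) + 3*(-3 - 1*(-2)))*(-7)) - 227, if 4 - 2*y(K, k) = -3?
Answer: -461/2 ≈ -230.50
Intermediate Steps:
R(d) = sqrt(-18 + d)
y(K, k) = 7/2 (y(K, k) = 2 - 1/2*(-3) = 2 + 3/2 = 7/2)
R(19)*((y(3, -4) + 3*(-3 - 1*(-2)))*(-7)) - 227 = sqrt(-18 + 19)*((7/2 + 3*(-3 - 1*(-2)))*(-7)) - 227 = sqrt(1)*((7/2 + 3*(-3 + 2))*(-7)) - 227 = 1*((7/2 + 3*(-1))*(-7)) - 227 = 1*((7/2 - 3)*(-7)) - 227 = 1*((1/2)*(-7)) - 227 = 1*(-7/2) - 227 = -7/2 - 227 = -461/2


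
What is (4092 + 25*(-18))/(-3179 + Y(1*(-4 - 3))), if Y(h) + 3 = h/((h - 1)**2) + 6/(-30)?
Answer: -1165440/1018339 ≈ -1.1445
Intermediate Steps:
Y(h) = -16/5 + h/(-1 + h)**2 (Y(h) = -3 + (h/((h - 1)**2) + 6/(-30)) = -3 + (h/((-1 + h)**2) + 6*(-1/30)) = -3 + (h/(-1 + h)**2 - 1/5) = -3 + (-1/5 + h/(-1 + h)**2) = -16/5 + h/(-1 + h)**2)
(4092 + 25*(-18))/(-3179 + Y(1*(-4 - 3))) = (4092 + 25*(-18))/(-3179 + (-16/5 + (1*(-4 - 3))/(-1 + 1*(-4 - 3))**2)) = (4092 - 450)/(-3179 + (-16/5 + (1*(-7))/(-1 + 1*(-7))**2)) = 3642/(-3179 + (-16/5 - 7/(-1 - 7)**2)) = 3642/(-3179 + (-16/5 - 7/(-8)**2)) = 3642/(-3179 + (-16/5 - 7*1/64)) = 3642/(-3179 + (-16/5 - 7/64)) = 3642/(-3179 - 1059/320) = 3642/(-1018339/320) = 3642*(-320/1018339) = -1165440/1018339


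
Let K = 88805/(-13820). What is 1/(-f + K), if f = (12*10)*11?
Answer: -2764/3666241 ≈ -0.00075391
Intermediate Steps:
f = 1320 (f = 120*11 = 1320)
K = -17761/2764 (K = 88805*(-1/13820) = -17761/2764 ≈ -6.4258)
1/(-f + K) = 1/(-1*1320 - 17761/2764) = 1/(-1320 - 17761/2764) = 1/(-3666241/2764) = -2764/3666241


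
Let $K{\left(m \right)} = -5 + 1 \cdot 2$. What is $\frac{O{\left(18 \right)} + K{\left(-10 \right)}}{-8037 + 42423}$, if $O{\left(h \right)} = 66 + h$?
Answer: $\frac{27}{11462} \approx 0.0023556$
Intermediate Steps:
$K{\left(m \right)} = -3$ ($K{\left(m \right)} = -5 + 2 = -3$)
$\frac{O{\left(18 \right)} + K{\left(-10 \right)}}{-8037 + 42423} = \frac{\left(66 + 18\right) - 3}{-8037 + 42423} = \frac{84 - 3}{34386} = 81 \cdot \frac{1}{34386} = \frac{27}{11462}$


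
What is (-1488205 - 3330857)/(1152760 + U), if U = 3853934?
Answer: -803177/834449 ≈ -0.96252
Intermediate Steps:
(-1488205 - 3330857)/(1152760 + U) = (-1488205 - 3330857)/(1152760 + 3853934) = -4819062/5006694 = -4819062*1/5006694 = -803177/834449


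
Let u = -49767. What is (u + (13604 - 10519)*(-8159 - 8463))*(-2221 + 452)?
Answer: 90800358853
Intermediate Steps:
(u + (13604 - 10519)*(-8159 - 8463))*(-2221 + 452) = (-49767 + (13604 - 10519)*(-8159 - 8463))*(-2221 + 452) = (-49767 + 3085*(-16622))*(-1769) = (-49767 - 51278870)*(-1769) = -51328637*(-1769) = 90800358853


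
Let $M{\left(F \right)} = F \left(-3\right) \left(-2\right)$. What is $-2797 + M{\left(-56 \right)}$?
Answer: $-3133$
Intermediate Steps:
$M{\left(F \right)} = 6 F$ ($M{\left(F \right)} = - 3 F \left(-2\right) = 6 F$)
$-2797 + M{\left(-56 \right)} = -2797 + 6 \left(-56\right) = -2797 - 336 = -3133$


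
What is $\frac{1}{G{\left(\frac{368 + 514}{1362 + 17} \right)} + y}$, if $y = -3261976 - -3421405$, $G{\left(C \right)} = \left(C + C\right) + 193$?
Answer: $\frac{197}{31445786} \approx 6.2648 \cdot 10^{-6}$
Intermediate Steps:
$G{\left(C \right)} = 193 + 2 C$ ($G{\left(C \right)} = 2 C + 193 = 193 + 2 C$)
$y = 159429$ ($y = -3261976 + 3421405 = 159429$)
$\frac{1}{G{\left(\frac{368 + 514}{1362 + 17} \right)} + y} = \frac{1}{\left(193 + 2 \frac{368 + 514}{1362 + 17}\right) + 159429} = \frac{1}{\left(193 + 2 \cdot \frac{882}{1379}\right) + 159429} = \frac{1}{\left(193 + 2 \cdot 882 \cdot \frac{1}{1379}\right) + 159429} = \frac{1}{\left(193 + 2 \cdot \frac{126}{197}\right) + 159429} = \frac{1}{\left(193 + \frac{252}{197}\right) + 159429} = \frac{1}{\frac{38273}{197} + 159429} = \frac{1}{\frac{31445786}{197}} = \frac{197}{31445786}$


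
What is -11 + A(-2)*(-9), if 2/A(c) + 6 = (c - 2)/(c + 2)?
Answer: -11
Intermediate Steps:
A(c) = 2/(-6 + (-2 + c)/(2 + c)) (A(c) = 2/(-6 + (c - 2)/(c + 2)) = 2/(-6 + (-2 + c)/(2 + c)))
-11 + A(-2)*(-9) = -11 + (2*(-2 - 1*(-2))/(14 + 5*(-2)))*(-9) = -11 + (2*(-2 + 2)/(14 - 10))*(-9) = -11 + (2*0/4)*(-9) = -11 + (2*(1/4)*0)*(-9) = -11 + 0*(-9) = -11 + 0 = -11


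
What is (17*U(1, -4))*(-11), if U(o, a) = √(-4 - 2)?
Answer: -187*I*√6 ≈ -458.05*I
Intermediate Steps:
U(o, a) = I*√6 (U(o, a) = √(-6) = I*√6)
(17*U(1, -4))*(-11) = (17*(I*√6))*(-11) = (17*I*√6)*(-11) = -187*I*√6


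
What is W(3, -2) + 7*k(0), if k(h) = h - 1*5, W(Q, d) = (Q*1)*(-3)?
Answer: -44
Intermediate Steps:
W(Q, d) = -3*Q (W(Q, d) = Q*(-3) = -3*Q)
k(h) = -5 + h (k(h) = h - 5 = -5 + h)
W(3, -2) + 7*k(0) = -3*3 + 7*(-5 + 0) = -9 + 7*(-5) = -9 - 35 = -44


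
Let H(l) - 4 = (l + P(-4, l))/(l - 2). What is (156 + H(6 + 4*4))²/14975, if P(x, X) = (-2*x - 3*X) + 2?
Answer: 2505889/1497500 ≈ 1.6734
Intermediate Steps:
P(x, X) = 2 - 3*X - 2*x (P(x, X) = (-3*X - 2*x) + 2 = 2 - 3*X - 2*x)
H(l) = 4 + (10 - 2*l)/(-2 + l) (H(l) = 4 + (l + (2 - 3*l - 2*(-4)))/(l - 2) = 4 + (l + (2 - 3*l + 8))/(-2 + l) = 4 + (l + (10 - 3*l))/(-2 + l) = 4 + (10 - 2*l)/(-2 + l))
(156 + H(6 + 4*4))²/14975 = (156 + 2*(1 + (6 + 4*4))/(-2 + (6 + 4*4)))²/14975 = (156 + 2*(1 + (6 + 16))/(-2 + (6 + 16)))²*(1/14975) = (156 + 2*(1 + 22)/(-2 + 22))²*(1/14975) = (156 + 2*23/20)²*(1/14975) = (156 + 2*(1/20)*23)²*(1/14975) = (156 + 23/10)²*(1/14975) = (1583/10)²*(1/14975) = (2505889/100)*(1/14975) = 2505889/1497500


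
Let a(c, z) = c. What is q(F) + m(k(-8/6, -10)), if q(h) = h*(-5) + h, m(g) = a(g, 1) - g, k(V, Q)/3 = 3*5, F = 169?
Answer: -676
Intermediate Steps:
k(V, Q) = 45 (k(V, Q) = 3*(3*5) = 3*15 = 45)
m(g) = 0 (m(g) = g - g = 0)
q(h) = -4*h (q(h) = -5*h + h = -4*h)
q(F) + m(k(-8/6, -10)) = -4*169 + 0 = -676 + 0 = -676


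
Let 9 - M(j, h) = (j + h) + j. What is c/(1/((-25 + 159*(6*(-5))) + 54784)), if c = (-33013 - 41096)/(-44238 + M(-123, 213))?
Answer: 1234878267/14732 ≈ 83823.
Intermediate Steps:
M(j, h) = 9 - h - 2*j (M(j, h) = 9 - ((j + h) + j) = 9 - ((h + j) + j) = 9 - (h + 2*j) = 9 + (-h - 2*j) = 9 - h - 2*j)
c = 24703/14732 (c = (-33013 - 41096)/(-44238 + (9 - 1*213 - 2*(-123))) = -74109/(-44238 + (9 - 213 + 246)) = -74109/(-44238 + 42) = -74109/(-44196) = -74109*(-1/44196) = 24703/14732 ≈ 1.6768)
c/(1/((-25 + 159*(6*(-5))) + 54784)) = 24703/(14732*(1/((-25 + 159*(6*(-5))) + 54784))) = 24703/(14732*(1/((-25 + 159*(-30)) + 54784))) = 24703/(14732*(1/((-25 - 4770) + 54784))) = 24703/(14732*(1/(-4795 + 54784))) = 24703/(14732*(1/49989)) = (24703/14732)*49989 = 1234878267/14732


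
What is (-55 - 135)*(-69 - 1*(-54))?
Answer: 2850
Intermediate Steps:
(-55 - 135)*(-69 - 1*(-54)) = -190*(-69 + 54) = -190*(-15) = 2850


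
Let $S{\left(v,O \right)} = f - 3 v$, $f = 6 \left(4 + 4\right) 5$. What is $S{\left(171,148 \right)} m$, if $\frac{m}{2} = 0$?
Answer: $0$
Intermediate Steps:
$m = 0$ ($m = 2 \cdot 0 = 0$)
$f = 240$ ($f = 6 \cdot 8 \cdot 5 = 48 \cdot 5 = 240$)
$S{\left(v,O \right)} = 240 - 3 v$
$S{\left(171,148 \right)} m = \left(240 - 513\right) 0 = \left(-273\right) 0 = 0$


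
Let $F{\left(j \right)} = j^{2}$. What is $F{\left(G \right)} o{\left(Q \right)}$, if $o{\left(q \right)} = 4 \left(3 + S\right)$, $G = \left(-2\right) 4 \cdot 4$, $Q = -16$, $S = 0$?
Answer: $12288$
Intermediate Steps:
$G = -32$ ($G = \left(-8\right) 4 = -32$)
$o{\left(q \right)} = 12$ ($o{\left(q \right)} = 4 \left(3 + 0\right) = 4 \cdot 3 = 12$)
$F{\left(G \right)} o{\left(Q \right)} = \left(-32\right)^{2} \cdot 12 = 1024 \cdot 12 = 12288$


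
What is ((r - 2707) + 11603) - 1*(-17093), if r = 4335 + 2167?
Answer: 32491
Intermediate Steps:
r = 6502
((r - 2707) + 11603) - 1*(-17093) = ((6502 - 2707) + 11603) - 1*(-17093) = (3795 + 11603) + 17093 = 15398 + 17093 = 32491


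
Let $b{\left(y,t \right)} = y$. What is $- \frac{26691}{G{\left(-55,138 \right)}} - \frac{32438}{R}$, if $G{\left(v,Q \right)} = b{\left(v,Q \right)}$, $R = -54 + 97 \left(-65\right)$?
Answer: $\frac{171512159}{349745} \approx 490.39$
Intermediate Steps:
$R = -6359$ ($R = -54 - 6305 = -6359$)
$G{\left(v,Q \right)} = v$
$- \frac{26691}{G{\left(-55,138 \right)}} - \frac{32438}{R} = - \frac{26691}{-55} - \frac{32438}{-6359} = \left(-26691\right) \left(- \frac{1}{55}\right) - - \frac{32438}{6359} = \frac{26691}{55} + \frac{32438}{6359} = \frac{171512159}{349745}$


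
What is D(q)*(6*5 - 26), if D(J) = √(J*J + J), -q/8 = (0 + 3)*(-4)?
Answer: 16*√582 ≈ 385.99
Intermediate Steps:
q = 96 (q = -8*(0 + 3)*(-4) = -24*(-4) = -8*(-12) = 96)
D(J) = √(J + J²) (D(J) = √(J² + J) = √(J + J²))
D(q)*(6*5 - 26) = √(96*(1 + 96))*(6*5 - 26) = √(96*97)*(30 - 26) = √9312*4 = (4*√582)*4 = 16*√582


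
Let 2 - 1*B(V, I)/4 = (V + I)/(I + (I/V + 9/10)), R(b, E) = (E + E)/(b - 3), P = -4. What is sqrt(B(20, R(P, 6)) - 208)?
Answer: 2*I*sqrt(13090)/21 ≈ 10.896*I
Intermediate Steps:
R(b, E) = 2*E/(-3 + b) (R(b, E) = (2*E)/(-3 + b) = 2*E/(-3 + b))
B(V, I) = 8 - 4*(I + V)/(9/10 + I + I/V) (B(V, I) = 8 - 4*(V + I)/(I + (I/V + 9/10)) = 8 - 4*(I + V)/(I + (I/V + 9*(1/10))) = 8 - 4*(I + V)/(I + (I/V + 9/10)) = 8 - 4*(I + V)/(I + (9/10 + I/V)) = 8 - 4*(I + V)/(9/10 + I + I/V))
sqrt(B(20, R(P, 6)) - 208) = sqrt(8*(-5*20**2 + 9*20 + 10*(2*6/(-3 - 4)) + 5*(2*6/(-3 - 4))*20)/(9*20 + 10*(2*6/(-3 - 4)) + 10*(2*6/(-3 - 4))*20) - 208) = sqrt(8*(-5*400 + 180 + 10*(2*6/(-7)) + 5*(2*6/(-7))*20)/(180 + 10*(2*6/(-7)) + 10*(2*6/(-7))*20) - 208) = sqrt(8*(-2000 + 180 + 10*(2*6*(-1/7)) + 5*(2*6*(-1/7))*20)/(180 + 10*(2*6*(-1/7)) + 10*(2*6*(-1/7))*20) - 208) = sqrt(8*(-2000 + 180 + 10*(-12/7) + 5*(-12/7)*20)/(180 + 10*(-12/7) + 10*(-12/7)*20) - 208) = sqrt(8*(-2000 + 180 - 120/7 - 1200/7)/(180 - 120/7 - 2400/7) - 208) = sqrt(8*(-14060/7)/(-180) - 208) = sqrt(8*(-1/180)*(-14060/7) - 208) = sqrt(5624/63 - 208) = sqrt(-7480/63) = 2*I*sqrt(13090)/21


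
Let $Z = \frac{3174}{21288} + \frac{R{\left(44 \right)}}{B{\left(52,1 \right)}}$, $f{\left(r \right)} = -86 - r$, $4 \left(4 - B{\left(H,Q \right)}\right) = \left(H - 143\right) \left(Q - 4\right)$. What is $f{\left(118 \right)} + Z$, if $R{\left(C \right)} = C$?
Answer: $- \frac{186503039}{911836} \approx -204.54$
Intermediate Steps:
$B{\left(H,Q \right)} = 4 - \frac{\left(-143 + H\right) \left(-4 + Q\right)}{4}$ ($B{\left(H,Q \right)} = 4 - \frac{\left(H - 143\right) \left(Q - 4\right)}{4} = 4 - \frac{\left(-143 + H\right) \left(-4 + Q\right)}{4}$)
$Z = - \frac{488495}{911836}$ ($Z = \frac{3174}{21288} + \frac{44}{-139 + 52 + \frac{143}{4} \cdot 1 - 13 \cdot 1} = 3174 \cdot \frac{1}{21288} + \frac{44}{-139 + 52 + \frac{143}{4} - 13} = \frac{529}{3548} + \frac{44}{- \frac{257}{4}} = \frac{529}{3548} + 44 \left(- \frac{4}{257}\right) = \frac{529}{3548} - \frac{176}{257} = - \frac{488495}{911836} \approx -0.53573$)
$f{\left(118 \right)} + Z = \left(-86 - 118\right) - \frac{488495}{911836} = -204 - \frac{488495}{911836} = - \frac{186503039}{911836}$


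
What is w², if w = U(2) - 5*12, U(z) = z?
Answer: 3364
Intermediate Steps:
w = -58 (w = 2 - 5*12 = 2 - 60 = -58)
w² = (-58)² = 3364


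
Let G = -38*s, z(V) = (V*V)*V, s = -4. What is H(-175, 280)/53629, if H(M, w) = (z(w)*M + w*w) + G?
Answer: -3841521448/53629 ≈ -71631.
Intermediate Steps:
z(V) = V³ (z(V) = V²*V = V³)
G = 152 (G = -38*(-4) = 152)
H(M, w) = 152 + w² + M*w³ (H(M, w) = (w³*M + w*w) + 152 = (M*w³ + w²) + 152 = (w² + M*w³) + 152 = 152 + w² + M*w³)
H(-175, 280)/53629 = (152 + 280² - 175*280³)/53629 = (152 + 78400 - 175*21952000)*(1/53629) = (152 + 78400 - 3841600000)*(1/53629) = -3841521448*1/53629 = -3841521448/53629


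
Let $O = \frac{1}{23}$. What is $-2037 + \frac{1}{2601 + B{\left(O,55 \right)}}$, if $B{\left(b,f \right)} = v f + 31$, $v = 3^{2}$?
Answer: $- \frac{6369698}{3127} \approx -2037.0$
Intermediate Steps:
$v = 9$
$O = \frac{1}{23} \approx 0.043478$
$B{\left(b,f \right)} = 31 + 9 f$ ($B{\left(b,f \right)} = 9 f + 31 = 31 + 9 f$)
$-2037 + \frac{1}{2601 + B{\left(O,55 \right)}} = -2037 + \frac{1}{2601 + \left(31 + 9 \cdot 55\right)} = -2037 + \frac{1}{2601 + \left(31 + 495\right)} = -2037 + \frac{1}{2601 + 526} = -2037 + \frac{1}{3127} = - \frac{6369698}{3127}$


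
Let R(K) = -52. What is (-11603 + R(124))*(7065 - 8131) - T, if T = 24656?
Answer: 12399574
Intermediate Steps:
(-11603 + R(124))*(7065 - 8131) - T = (-11603 - 52)*(7065 - 8131) - 1*24656 = -11655*(-1066) - 24656 = 12424230 - 24656 = 12399574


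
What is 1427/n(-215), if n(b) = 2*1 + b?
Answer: -1427/213 ≈ -6.6995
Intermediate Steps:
n(b) = 2 + b
1427/n(-215) = 1427/(2 - 215) = 1427/(-213) = 1427*(-1/213) = -1427/213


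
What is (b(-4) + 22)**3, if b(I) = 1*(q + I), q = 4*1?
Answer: 10648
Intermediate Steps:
q = 4
b(I) = 4 + I (b(I) = 1*(4 + I) = 4 + I)
(b(-4) + 22)**3 = ((4 - 4) + 22)**3 = (0 + 22)**3 = 22**3 = 10648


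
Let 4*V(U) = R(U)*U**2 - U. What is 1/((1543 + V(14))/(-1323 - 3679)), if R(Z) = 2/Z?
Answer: -10004/3093 ≈ -3.2344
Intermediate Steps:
V(U) = U/4 (V(U) = ((2/U)*U**2 - U)/4 = (2*U - U)/4 = U/4)
1/((1543 + V(14))/(-1323 - 3679)) = 1/((1543 + (1/4)*14)/(-1323 - 3679)) = 1/((1543 + 7/2)/(-5002)) = 1/((3093/2)*(-1/5002)) = 1/(-3093/10004) = -10004/3093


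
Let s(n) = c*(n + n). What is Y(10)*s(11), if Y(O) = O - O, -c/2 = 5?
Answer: 0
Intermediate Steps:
c = -10 (c = -2*5 = -10)
Y(O) = 0
s(n) = -20*n (s(n) = -10*(n + n) = -20*n)
Y(10)*s(11) = 0*(-20*11) = 0*(-220) = 0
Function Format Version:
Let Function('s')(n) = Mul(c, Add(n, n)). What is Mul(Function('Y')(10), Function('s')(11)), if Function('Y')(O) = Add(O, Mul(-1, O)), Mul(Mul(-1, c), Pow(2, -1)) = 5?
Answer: 0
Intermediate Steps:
c = -10 (c = Mul(-2, 5) = -10)
Function('Y')(O) = 0
Function('s')(n) = Mul(-20, n) (Function('s')(n) = Mul(-10, Add(n, n)) = Mul(-10, Mul(2, n)) = Mul(-20, n))
Mul(Function('Y')(10), Function('s')(11)) = Mul(0, Mul(-20, 11)) = Mul(0, -220) = 0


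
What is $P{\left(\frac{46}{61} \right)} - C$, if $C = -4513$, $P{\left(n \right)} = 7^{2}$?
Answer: $4562$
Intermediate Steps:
$P{\left(n \right)} = 49$
$P{\left(\frac{46}{61} \right)} - C = 49 - -4513 = 49 + 4513 = 4562$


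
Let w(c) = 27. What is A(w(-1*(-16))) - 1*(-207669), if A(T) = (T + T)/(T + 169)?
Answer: 20351589/98 ≈ 2.0767e+5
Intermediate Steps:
A(T) = 2*T/(169 + T) (A(T) = (2*T)/(169 + T) = 2*T/(169 + T))
A(w(-1*(-16))) - 1*(-207669) = 2*27/(169 + 27) - 1*(-207669) = 2*27/196 + 207669 = 2*27*(1/196) + 207669 = 27/98 + 207669 = 20351589/98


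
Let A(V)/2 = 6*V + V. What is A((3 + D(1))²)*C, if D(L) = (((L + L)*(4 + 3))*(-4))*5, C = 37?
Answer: 39745622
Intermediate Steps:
D(L) = -280*L (D(L) = (((2*L)*7)*(-4))*5 = ((14*L)*(-4))*5 = -56*L*5 = -280*L)
A(V) = 14*V (A(V) = 2*(6*V + V) = 2*(7*V) = 14*V)
A((3 + D(1))²)*C = (14*(3 - 280*1)²)*37 = (14*(3 - 280)²)*37 = (14*(-277)²)*37 = (14*76729)*37 = 1074206*37 = 39745622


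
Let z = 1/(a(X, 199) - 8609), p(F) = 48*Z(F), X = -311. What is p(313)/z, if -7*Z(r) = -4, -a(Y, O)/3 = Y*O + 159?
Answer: 33903552/7 ≈ 4.8434e+6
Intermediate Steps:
a(Y, O) = -477 - 3*O*Y (a(Y, O) = -3*(Y*O + 159) = -3*(O*Y + 159) = -3*(159 + O*Y) = -477 - 3*O*Y)
Z(r) = 4/7 (Z(r) = -⅐*(-4) = 4/7)
p(F) = 192/7 (p(F) = 48*(4/7) = 192/7)
z = 1/176581 (z = 1/((-477 - 3*199*(-311)) - 8609) = 1/((-477 + 185667) - 8609) = 1/(185190 - 8609) = 1/176581 ≈ 5.6631e-6)
p(313)/z = 192/(7*(1/176581)) = (192/7)*176581 = 33903552/7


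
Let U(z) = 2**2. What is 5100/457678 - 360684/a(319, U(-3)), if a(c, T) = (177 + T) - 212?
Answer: 82538644926/7094009 ≈ 11635.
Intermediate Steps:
U(z) = 4
a(c, T) = -35 + T
5100/457678 - 360684/a(319, U(-3)) = 5100/457678 - 360684/(-35 + 4) = 5100*(1/457678) - 360684/(-31) = 2550/228839 - 360684*(-1/31) = 2550/228839 + 360684/31 = 82538644926/7094009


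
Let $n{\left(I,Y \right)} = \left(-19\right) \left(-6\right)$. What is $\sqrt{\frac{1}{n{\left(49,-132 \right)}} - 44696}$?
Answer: $\frac{i \sqrt{580869102}}{114} \approx 211.41 i$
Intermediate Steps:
$n{\left(I,Y \right)} = 114$
$\sqrt{\frac{1}{n{\left(49,-132 \right)}} - 44696} = \sqrt{\frac{1}{114} - 44696} = \sqrt{- \frac{5095343}{114}} = \frac{i \sqrt{580869102}}{114}$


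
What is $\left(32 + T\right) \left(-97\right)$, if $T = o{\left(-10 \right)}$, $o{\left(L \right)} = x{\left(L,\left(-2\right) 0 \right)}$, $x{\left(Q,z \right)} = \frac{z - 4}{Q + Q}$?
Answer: $- \frac{15617}{5} \approx -3123.4$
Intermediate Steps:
$x{\left(Q,z \right)} = \frac{-4 + z}{2 Q}$
$o{\left(L \right)} = - \frac{2}{L}$ ($o{\left(L \right)} = \frac{-4 - 0}{2 L} = \frac{-4 + 0}{2 L} = \frac{1}{2} \frac{1}{L} \left(-4\right) = - \frac{2}{L}$)
$T = \frac{1}{5}$ ($T = - \frac{2}{-10} = \left(-2\right) \left(- \frac{1}{10}\right) = \frac{1}{5} \approx 0.2$)
$\left(32 + T\right) \left(-97\right) = \left(32 + \frac{1}{5}\right) \left(-97\right) = \frac{161}{5} \left(-97\right) = - \frac{15617}{5}$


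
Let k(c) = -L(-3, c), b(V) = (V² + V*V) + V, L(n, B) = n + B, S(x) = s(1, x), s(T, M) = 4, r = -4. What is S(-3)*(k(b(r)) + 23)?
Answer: -8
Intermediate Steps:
S(x) = 4
L(n, B) = B + n
b(V) = V + 2*V² (b(V) = (V² + V²) + V = 2*V² + V = V + 2*V²)
k(c) = 3 - c (k(c) = -(c - 3) = -(-3 + c) = 3 - c)
S(-3)*(k(b(r)) + 23) = 4*((3 - (-4)*(1 + 2*(-4))) + 23) = 4*((3 - (-4)*(1 - 8)) + 23) = 4*((3 - (-4)*(-7)) + 23) = 4*((3 - 1*28) + 23) = 4*((3 - 28) + 23) = 4*(-25 + 23) = 4*(-2) = -8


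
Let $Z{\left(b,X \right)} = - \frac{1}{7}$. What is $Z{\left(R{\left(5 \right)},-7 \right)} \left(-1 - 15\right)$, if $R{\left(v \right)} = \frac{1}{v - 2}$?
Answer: $\frac{16}{7} \approx 2.2857$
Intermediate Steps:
$R{\left(v \right)} = \frac{1}{-2 + v}$
$Z{\left(b,X \right)} = - \frac{1}{7}$ ($Z{\left(b,X \right)} = \left(-1\right) \frac{1}{7} = - \frac{1}{7}$)
$Z{\left(R{\left(5 \right)},-7 \right)} \left(-1 - 15\right) = - \frac{-1 - 15}{7} = \left(- \frac{1}{7}\right) \left(-16\right) = \frac{16}{7}$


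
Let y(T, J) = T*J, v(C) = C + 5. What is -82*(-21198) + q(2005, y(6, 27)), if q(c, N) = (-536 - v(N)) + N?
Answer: 1737695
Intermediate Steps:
v(C) = 5 + C
y(T, J) = J*T
q(c, N) = -541 (q(c, N) = (-536 - (5 + N)) + N = (-536 + (-5 - N)) + N = (-541 - N) + N = -541)
-82*(-21198) + q(2005, y(6, 27)) = -82*(-21198) - 541 = 1738236 - 541 = 1737695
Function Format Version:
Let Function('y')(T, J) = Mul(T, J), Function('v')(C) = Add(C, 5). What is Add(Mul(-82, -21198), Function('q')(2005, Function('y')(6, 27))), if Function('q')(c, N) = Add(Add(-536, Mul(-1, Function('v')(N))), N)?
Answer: 1737695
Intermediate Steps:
Function('v')(C) = Add(5, C)
Function('y')(T, J) = Mul(J, T)
Function('q')(c, N) = -541 (Function('q')(c, N) = Add(Add(-536, Mul(-1, Add(5, N))), N) = Add(Add(-536, Add(-5, Mul(-1, N))), N) = Add(Add(-541, Mul(-1, N)), N) = -541)
Add(Mul(-82, -21198), Function('q')(2005, Function('y')(6, 27))) = Add(Mul(-82, -21198), -541) = Add(1738236, -541) = 1737695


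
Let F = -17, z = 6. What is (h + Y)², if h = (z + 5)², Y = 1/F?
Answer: 4227136/289 ≈ 14627.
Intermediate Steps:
Y = -1/17 (Y = 1/(-17) = -1/17 ≈ -0.058824)
h = 121 (h = (6 + 5)² = 11² = 121)
(h + Y)² = (121 - 1/17)² = (2056/17)² = 4227136/289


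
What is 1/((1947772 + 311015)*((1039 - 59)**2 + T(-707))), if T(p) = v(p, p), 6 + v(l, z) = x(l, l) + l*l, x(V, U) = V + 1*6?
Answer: 1/3296794495554 ≈ 3.0333e-13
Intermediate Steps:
x(V, U) = 6 + V (x(V, U) = V + 6 = 6 + V)
v(l, z) = l + l**2 (v(l, z) = -6 + ((6 + l) + l*l) = -6 + ((6 + l) + l**2) = -6 + (6 + l + l**2) = l + l**2)
T(p) = p*(1 + p)
1/((1947772 + 311015)*((1039 - 59)**2 + T(-707))) = 1/((1947772 + 311015)*((1039 - 59)**2 - 707*(1 - 707))) = 1/(2258787*(980**2 - 707*(-706))) = 1/(2258787*(960400 + 499142)) = 1/(2258787*1459542) = 1/3296794495554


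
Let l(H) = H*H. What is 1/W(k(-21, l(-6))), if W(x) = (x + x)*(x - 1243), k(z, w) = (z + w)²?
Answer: -1/458100 ≈ -2.1829e-6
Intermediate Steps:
l(H) = H²
k(z, w) = (w + z)²
W(x) = 2*x*(-1243 + x) (W(x) = (2*x)*(-1243 + x) = 2*x*(-1243 + x))
1/W(k(-21, l(-6))) = 1/(2*((-6)² - 21)²*(-1243 + ((-6)² - 21)²)) = 1/(2*(36 - 21)²*(-1243 + (36 - 21)²)) = 1/(2*15²*(-1243 + 15²)) = 1/(2*225*(-1243 + 225)) = 1/(2*225*(-1018)) = 1/(-458100) = -1/458100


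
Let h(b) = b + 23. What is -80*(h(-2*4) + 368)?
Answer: -30640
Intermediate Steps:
h(b) = 23 + b
-80*(h(-2*4) + 368) = -80*((23 - 2*4) + 368) = -80*((23 - 8) + 368) = -80*(15 + 368) = -80*383 = -30640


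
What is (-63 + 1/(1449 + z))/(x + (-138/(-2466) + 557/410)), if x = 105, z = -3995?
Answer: -13514417745/22827317611 ≈ -0.59203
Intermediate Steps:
(-63 + 1/(1449 + z))/(x + (-138/(-2466) + 557/410)) = (-63 + 1/(1449 - 3995))/(105 + (-138/(-2466) + 557/410)) = (-63 + 1/(-2546))/(105 + (-138*(-1/2466) + 557*(1/410))) = (-63 - 1/2546)/(105 + (23/411 + 557/410)) = -160399/(2546*(105 + 238357/168510)) = -160399/(2546*17931907/168510) = -160399/2546*168510/17931907 = -13514417745/22827317611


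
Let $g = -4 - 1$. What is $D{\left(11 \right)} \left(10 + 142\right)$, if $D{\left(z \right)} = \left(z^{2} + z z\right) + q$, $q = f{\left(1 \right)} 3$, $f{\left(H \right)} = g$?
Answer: $34504$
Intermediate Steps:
$g = -5$
$f{\left(H \right)} = -5$
$q = -15$ ($q = \left(-5\right) 3 = -15$)
$D{\left(z \right)} = -15 + 2 z^{2}$ ($D{\left(z \right)} = \left(z^{2} + z z\right) - 15 = \left(z^{2} + z^{2}\right) - 15 = 2 z^{2} - 15 = -15 + 2 z^{2}$)
$D{\left(11 \right)} \left(10 + 142\right) = \left(-15 + 2 \cdot 11^{2}\right) \left(10 + 142\right) = \left(-15 + 2 \cdot 121\right) 152 = \left(-15 + 242\right) 152 = 227 \cdot 152 = 34504$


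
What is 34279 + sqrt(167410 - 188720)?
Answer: 34279 + I*sqrt(21310) ≈ 34279.0 + 145.98*I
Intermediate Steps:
34279 + sqrt(167410 - 188720) = 34279 + sqrt(-21310) = 34279 + I*sqrt(21310)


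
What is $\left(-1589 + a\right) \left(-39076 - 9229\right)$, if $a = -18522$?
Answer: $971461855$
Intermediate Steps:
$\left(-1589 + a\right) \left(-39076 - 9229\right) = \left(-1589 - 18522\right) \left(-39076 - 9229\right) = \left(-20111\right) \left(-48305\right) = 971461855$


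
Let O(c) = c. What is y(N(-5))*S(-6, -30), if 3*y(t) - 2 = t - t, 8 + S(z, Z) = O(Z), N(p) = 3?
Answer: -76/3 ≈ -25.333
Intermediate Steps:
S(z, Z) = -8 + Z
y(t) = 2/3 (y(t) = 2/3 + (t - t)/3 = 2/3 + (1/3)*0 = 2/3 + 0 = 2/3)
y(N(-5))*S(-6, -30) = 2*(-8 - 30)/3 = (2/3)*(-38) = -76/3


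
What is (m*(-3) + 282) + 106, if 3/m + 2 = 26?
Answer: 3101/8 ≈ 387.63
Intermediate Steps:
m = ⅛ (m = 3/(-2 + 26) = 3/24 = 3*(1/24) = ⅛ ≈ 0.12500)
(m*(-3) + 282) + 106 = ((⅛)*(-3) + 282) + 106 = (-3/8 + 282) + 106 = 2253/8 + 106 = 3101/8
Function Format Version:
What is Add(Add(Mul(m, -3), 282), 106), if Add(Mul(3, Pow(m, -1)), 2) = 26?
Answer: Rational(3101, 8) ≈ 387.63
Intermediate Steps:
m = Rational(1, 8) (m = Mul(3, Pow(Add(-2, 26), -1)) = Mul(3, Pow(24, -1)) = Mul(3, Rational(1, 24)) = Rational(1, 8) ≈ 0.12500)
Add(Add(Mul(m, -3), 282), 106) = Add(Add(Mul(Rational(1, 8), -3), 282), 106) = Add(Add(Rational(-3, 8), 282), 106) = Add(Rational(2253, 8), 106) = Rational(3101, 8)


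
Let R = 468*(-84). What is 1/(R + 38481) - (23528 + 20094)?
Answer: -36249883/831 ≈ -43622.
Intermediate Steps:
R = -39312
1/(R + 38481) - (23528 + 20094) = 1/(-39312 + 38481) - (23528 + 20094) = 1/(-831) - 1*43622 = -1/831 - 43622 = -36249883/831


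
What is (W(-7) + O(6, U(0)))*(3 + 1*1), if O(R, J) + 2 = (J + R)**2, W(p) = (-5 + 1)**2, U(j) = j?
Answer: 200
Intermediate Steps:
W(p) = 16 (W(p) = (-4)**2 = 16)
O(R, J) = -2 + (J + R)**2
(W(-7) + O(6, U(0)))*(3 + 1*1) = (16 + (-2 + (0 + 6)**2))*(3 + 1*1) = (16 + (-2 + 6**2))*(3 + 1) = (16 + (-2 + 36))*4 = (16 + 34)*4 = 50*4 = 200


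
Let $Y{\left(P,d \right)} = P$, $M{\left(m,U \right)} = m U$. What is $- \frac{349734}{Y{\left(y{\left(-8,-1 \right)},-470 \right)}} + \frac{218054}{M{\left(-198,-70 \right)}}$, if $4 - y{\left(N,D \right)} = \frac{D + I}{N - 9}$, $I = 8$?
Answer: $- \frac{2746265701}{34650} \approx -79257.0$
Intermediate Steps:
$M{\left(m,U \right)} = U m$
$y{\left(N,D \right)} = 4 - \frac{8 + D}{-9 + N}$ ($y{\left(N,D \right)} = 4 - \frac{D + 8}{N - 9} = 4 - \frac{8 + D}{-9 + N}$)
$- \frac{349734}{Y{\left(y{\left(-8,-1 \right)},-470 \right)}} + \frac{218054}{M{\left(-198,-70 \right)}} = - \frac{349734}{\frac{1}{-9 - 8} \left(-44 - -1 + 4 \left(-8\right)\right)} + \frac{218054}{\left(-70\right) \left(-198\right)} = - \frac{349734}{\frac{1}{-17} \left(-44 + 1 - 32\right)} + \frac{218054}{13860} = - \frac{349734}{\left(- \frac{1}{17}\right) \left(-75\right)} + 218054 \cdot \frac{1}{13860} = - \frac{349734}{\frac{75}{17}} + \frac{109027}{6930} = \left(-349734\right) \frac{17}{75} + \frac{109027}{6930} = - \frac{1981826}{25} + \frac{109027}{6930} = - \frac{2746265701}{34650}$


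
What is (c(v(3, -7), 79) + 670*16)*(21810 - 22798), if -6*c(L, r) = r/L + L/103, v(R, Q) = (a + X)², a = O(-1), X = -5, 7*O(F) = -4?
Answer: -18761732151556/1771497 ≈ -1.0591e+7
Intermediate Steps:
O(F) = -4/7 (O(F) = (⅐)*(-4) = -4/7)
a = -4/7 ≈ -0.57143
v(R, Q) = 1521/49 (v(R, Q) = (-4/7 - 5)² = (-39/7)² = 1521/49)
c(L, r) = -L/618 - r/(6*L) (c(L, r) = -(r/L + L/103)/6 = -(L/103 + r/L)/6 = -L/618 - r/(6*L))
(c(v(3, -7), 79) + 670*16)*(21810 - 22798) = ((-1/618*1521/49 - ⅙*79/1521/49) + 670*16)*(21810 - 22798) = ((-507/10094 - ⅙*79*49/1521) + 10720)*(-988) = ((-507/10094 - 3871/9126) + 10720)*(-988) = (-10925189/23029461 + 10720)*(-988) = (246864896731/23029461)*(-988) = -18761732151556/1771497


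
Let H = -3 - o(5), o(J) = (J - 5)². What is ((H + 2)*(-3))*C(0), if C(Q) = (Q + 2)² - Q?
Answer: 12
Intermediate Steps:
C(Q) = (2 + Q)² - Q
o(J) = (-5 + J)²
H = -3 (H = -3 - (-5 + 5)² = -3 - 1*0² = -3 - 1*0 = -3 + 0 = -3)
((H + 2)*(-3))*C(0) = ((-3 + 2)*(-3))*((2 + 0)² - 1*0) = (-1*(-3))*(2² + 0) = 3*(4 + 0) = 3*4 = 12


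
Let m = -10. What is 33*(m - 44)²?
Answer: 96228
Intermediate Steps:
33*(m - 44)² = 33*(-10 - 44)² = 33*(-54)² = 33*2916 = 96228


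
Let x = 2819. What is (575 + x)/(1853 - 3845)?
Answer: -1697/996 ≈ -1.7038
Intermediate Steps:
(575 + x)/(1853 - 3845) = (575 + 2819)/(1853 - 3845) = 3394/(-1992) = 3394*(-1/1992) = -1697/996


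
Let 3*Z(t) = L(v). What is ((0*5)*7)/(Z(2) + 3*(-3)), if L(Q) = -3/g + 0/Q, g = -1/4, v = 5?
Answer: 0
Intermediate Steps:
g = -1/4 (g = -1*1/4 = -1/4 ≈ -0.25000)
L(Q) = 12 (L(Q) = -3/(-1/4) + 0/Q = -3*(-4) + 0 = 12 + 0 = 12)
Z(t) = 4 (Z(t) = (1/3)*12 = 4)
((0*5)*7)/(Z(2) + 3*(-3)) = ((0*5)*7)/(4 + 3*(-3)) = (0*7)/(4 - 9) = 0/(-5) = 0*(-1/5) = 0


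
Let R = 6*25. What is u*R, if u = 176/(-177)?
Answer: -8800/59 ≈ -149.15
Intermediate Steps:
u = -176/177 (u = 176*(-1/177) = -176/177 ≈ -0.99435)
R = 150
u*R = -176/177*150 = -8800/59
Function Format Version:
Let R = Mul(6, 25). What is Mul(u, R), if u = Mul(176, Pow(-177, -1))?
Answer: Rational(-8800, 59) ≈ -149.15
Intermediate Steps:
u = Rational(-176, 177) (u = Mul(176, Rational(-1, 177)) = Rational(-176, 177) ≈ -0.99435)
R = 150
Mul(u, R) = Mul(Rational(-176, 177), 150) = Rational(-8800, 59)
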